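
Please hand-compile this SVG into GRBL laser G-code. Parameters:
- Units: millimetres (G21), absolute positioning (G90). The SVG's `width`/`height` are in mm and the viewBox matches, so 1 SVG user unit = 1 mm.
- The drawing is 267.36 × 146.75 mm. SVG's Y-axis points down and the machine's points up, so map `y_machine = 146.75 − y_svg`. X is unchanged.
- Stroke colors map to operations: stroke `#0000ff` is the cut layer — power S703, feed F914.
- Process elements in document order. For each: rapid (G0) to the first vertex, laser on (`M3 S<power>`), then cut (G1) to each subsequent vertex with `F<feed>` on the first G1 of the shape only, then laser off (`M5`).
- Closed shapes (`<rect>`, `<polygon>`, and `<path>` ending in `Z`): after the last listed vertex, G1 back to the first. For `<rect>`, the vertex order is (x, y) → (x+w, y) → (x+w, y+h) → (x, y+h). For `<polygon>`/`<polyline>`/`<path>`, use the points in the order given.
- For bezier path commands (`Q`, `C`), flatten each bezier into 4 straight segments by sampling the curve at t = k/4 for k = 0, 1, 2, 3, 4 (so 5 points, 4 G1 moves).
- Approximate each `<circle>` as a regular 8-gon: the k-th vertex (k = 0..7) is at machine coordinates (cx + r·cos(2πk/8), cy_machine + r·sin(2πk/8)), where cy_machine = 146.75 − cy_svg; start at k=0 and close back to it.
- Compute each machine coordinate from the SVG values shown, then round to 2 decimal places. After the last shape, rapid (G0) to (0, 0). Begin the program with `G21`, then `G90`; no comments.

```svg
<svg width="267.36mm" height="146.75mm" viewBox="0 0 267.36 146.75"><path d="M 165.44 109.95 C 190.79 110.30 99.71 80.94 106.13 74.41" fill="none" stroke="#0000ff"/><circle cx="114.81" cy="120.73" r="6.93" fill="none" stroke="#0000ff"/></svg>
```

Since the viewBox matches the mm dimensions, user units are millimetres directly. The only transform is the Y-flip y_m = 146.75 − y_svg.

Shape 1 is a cubic bezier drawn with `<path>`. Its stroke #0000ff means cut at S703, F914. After flipping Y the toolpath is (165.44,36.80) → (165.96,41.29) → (142.88,51.99) → (116.25,63.98) → (106.13,72.34).

Shape 2 is a circle drawn with `<circle>`. Its stroke #0000ff means cut at S703, F914. After flipping Y the toolpath is (121.74,26.02) → (119.71,30.92) → (114.81,32.95) → (109.91,30.92) → (107.88,26.02) → (109.91,21.12) → (114.81,19.09) → (119.71,21.12) → (121.74,26.02), returning to the start.

G21
G90
G0 X165.44 Y36.80
M3 S703
G1 X165.96 Y41.29 F914
G1 X142.88 Y51.99
G1 X116.25 Y63.98
G1 X106.13 Y72.34
M5
G0 X121.74 Y26.02
M3 S703
G1 X119.71 Y30.92 F914
G1 X114.81 Y32.95
G1 X109.91 Y30.92
G1 X107.88 Y26.02
G1 X109.91 Y21.12
G1 X114.81 Y19.09
G1 X119.71 Y21.12
G1 X121.74 Y26.02
M5
G0 X0.00 Y0.00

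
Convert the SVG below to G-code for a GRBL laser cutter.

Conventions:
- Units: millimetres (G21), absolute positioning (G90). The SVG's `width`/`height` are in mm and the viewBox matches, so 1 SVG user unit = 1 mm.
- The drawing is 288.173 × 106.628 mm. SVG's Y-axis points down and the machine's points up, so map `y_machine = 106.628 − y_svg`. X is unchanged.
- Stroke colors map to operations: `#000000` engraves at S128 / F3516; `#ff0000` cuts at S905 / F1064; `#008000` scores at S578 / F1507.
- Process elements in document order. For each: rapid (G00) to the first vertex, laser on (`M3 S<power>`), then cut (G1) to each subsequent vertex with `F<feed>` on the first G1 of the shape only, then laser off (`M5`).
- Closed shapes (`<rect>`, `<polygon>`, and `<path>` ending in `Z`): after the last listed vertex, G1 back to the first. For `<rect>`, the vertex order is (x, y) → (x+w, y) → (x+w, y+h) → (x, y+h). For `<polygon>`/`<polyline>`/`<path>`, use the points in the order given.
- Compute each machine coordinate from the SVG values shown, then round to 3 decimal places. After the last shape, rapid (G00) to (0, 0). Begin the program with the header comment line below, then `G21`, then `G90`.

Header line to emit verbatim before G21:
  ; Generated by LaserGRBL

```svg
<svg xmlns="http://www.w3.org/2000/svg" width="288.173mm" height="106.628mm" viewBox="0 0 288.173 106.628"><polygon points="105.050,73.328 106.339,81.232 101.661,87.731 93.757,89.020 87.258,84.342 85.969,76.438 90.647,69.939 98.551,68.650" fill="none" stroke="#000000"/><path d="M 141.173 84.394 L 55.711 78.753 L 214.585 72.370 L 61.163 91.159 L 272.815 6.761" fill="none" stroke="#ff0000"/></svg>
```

; Generated by LaserGRBL
G21
G90
G00 X105.050 Y33.300
M3 S128
G1 X106.339 Y25.396 F3516
G1 X101.661 Y18.897
G1 X93.757 Y17.608
G1 X87.258 Y22.286
G1 X85.969 Y30.190
G1 X90.647 Y36.689
G1 X98.551 Y37.978
G1 X105.050 Y33.300
M5
G00 X141.173 Y22.234
M3 S905
G1 X55.711 Y27.875 F1064
G1 X214.585 Y34.258
G1 X61.163 Y15.469
G1 X272.815 Y99.867
M5
G00 X0.000 Y0.000

viewBox `0 0 288.173 106.628` with mm width/height → 1 unit = 1 mm. Flip: y_m = 106.628 − y_svg.

**Shape 1** — `<polygon>` regular polygon, stroke `#000000` → engrave (S128, F3516). Machine vertices: (105.050,33.300) → (106.339,25.396) → (101.661,18.897) → (93.757,17.608) → (87.258,22.286) → (85.969,30.190) → (90.647,36.689) → (98.551,37.978) → (105.050,33.300). Closed: final G1 returns to the first vertex.

**Shape 2** — `<path>` open polyline, stroke `#ff0000` → cut (S905, F1064). Machine vertices: (141.173,22.234) → (55.711,27.875) → (214.585,34.258) → (61.163,15.469) → (272.815,99.867). Open path.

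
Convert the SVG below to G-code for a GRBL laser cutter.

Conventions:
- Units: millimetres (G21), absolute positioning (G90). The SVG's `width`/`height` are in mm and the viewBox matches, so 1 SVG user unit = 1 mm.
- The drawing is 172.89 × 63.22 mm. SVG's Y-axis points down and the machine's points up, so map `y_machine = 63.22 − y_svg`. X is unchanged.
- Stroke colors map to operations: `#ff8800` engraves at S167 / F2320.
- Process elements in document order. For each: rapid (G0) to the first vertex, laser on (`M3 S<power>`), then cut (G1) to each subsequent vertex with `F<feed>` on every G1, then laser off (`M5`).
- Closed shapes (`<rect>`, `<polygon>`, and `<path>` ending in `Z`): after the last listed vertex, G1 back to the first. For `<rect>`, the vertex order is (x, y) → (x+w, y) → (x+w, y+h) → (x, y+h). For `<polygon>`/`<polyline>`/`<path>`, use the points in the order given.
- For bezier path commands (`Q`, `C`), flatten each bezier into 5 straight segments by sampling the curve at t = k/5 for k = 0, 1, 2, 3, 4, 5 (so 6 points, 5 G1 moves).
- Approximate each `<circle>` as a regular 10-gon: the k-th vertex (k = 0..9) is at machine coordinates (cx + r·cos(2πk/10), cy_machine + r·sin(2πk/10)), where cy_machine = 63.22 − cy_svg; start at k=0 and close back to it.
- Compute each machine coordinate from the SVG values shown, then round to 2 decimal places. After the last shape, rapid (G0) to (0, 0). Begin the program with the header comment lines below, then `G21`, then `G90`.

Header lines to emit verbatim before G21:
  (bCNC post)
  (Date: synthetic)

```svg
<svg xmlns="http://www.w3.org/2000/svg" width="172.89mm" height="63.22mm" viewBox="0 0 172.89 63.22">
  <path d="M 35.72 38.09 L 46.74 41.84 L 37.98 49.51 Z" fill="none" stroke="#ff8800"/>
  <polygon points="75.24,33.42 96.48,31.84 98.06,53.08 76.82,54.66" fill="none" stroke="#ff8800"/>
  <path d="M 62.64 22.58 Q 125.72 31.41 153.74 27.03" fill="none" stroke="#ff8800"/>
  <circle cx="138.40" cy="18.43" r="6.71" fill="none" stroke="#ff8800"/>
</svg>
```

(bCNC post)
(Date: synthetic)
G21
G90
G0 X35.72 Y25.13
M3 S167
G1 X46.74 Y21.38 F2320
G1 X37.98 Y13.71 F2320
G1 X35.72 Y25.13 F2320
M5
G0 X75.24 Y29.80
M3 S167
G1 X96.48 Y31.38 F2320
G1 X98.06 Y10.14 F2320
G1 X76.82 Y8.56 F2320
G1 X75.24 Y29.80 F2320
M5
G0 X62.64 Y40.64
M3 S167
G1 X86.47 Y37.64 F2320
G1 X107.49 Y35.69 F2320
G1 X125.71 Y34.80 F2320
G1 X141.13 Y34.97 F2320
G1 X153.74 Y36.19 F2320
M5
G0 X145.11 Y44.79
M3 S167
G1 X143.83 Y48.73 F2320
G1 X140.47 Y51.17 F2320
G1 X136.33 Y51.17 F2320
G1 X132.97 Y48.73 F2320
G1 X131.69 Y44.79 F2320
G1 X132.97 Y40.85 F2320
G1 X136.33 Y38.41 F2320
G1 X140.47 Y38.41 F2320
G1 X143.83 Y40.85 F2320
G1 X145.11 Y44.79 F2320
M5
G0 X0.00 Y0.00

viewBox `0 0 172.89 63.22` with mm width/height → 1 unit = 1 mm. Flip: y_m = 63.22 − y_svg.

**Shape 1** — `<path>` regular polygon, stroke `#ff8800` → engrave (S167, F2320). Machine vertices: (35.72,25.13) → (46.74,21.38) → (37.98,13.71) → (35.72,25.13). Closed: final G1 returns to the first vertex.

**Shape 2** — `<polygon>` regular polygon, stroke `#ff8800` → engrave (S167, F2320). Machine vertices: (75.24,29.80) → (96.48,31.38) → (98.06,10.14) → (76.82,8.56) → (75.24,29.80). Closed: final G1 returns to the first vertex.

**Shape 3** — `<path>` quadratic bezier, stroke `#ff8800` → engrave (S167, F2320). Control points (SVG): P0=(62.64,22.58), P1=(125.72,31.41), P2=(153.74,27.03); sampled at t=k/5. Machine vertices: (62.64,40.64) → (86.47,37.64) → (107.49,35.69) → (125.71,34.80) → (141.13,34.97) → (153.74,36.19). Open path.

**Shape 4** — `<circle>` circle, stroke `#ff8800` → engrave (S167, F2320). Machine vertices: (145.11,44.79) → (143.83,48.73) → (140.47,51.17) → (136.33,51.17) → (132.97,48.73) → (131.69,44.79) → (132.97,40.85) → (136.33,38.41) → (140.47,38.41) → (143.83,40.85) → (145.11,44.79). Closed: final G1 returns to the first vertex.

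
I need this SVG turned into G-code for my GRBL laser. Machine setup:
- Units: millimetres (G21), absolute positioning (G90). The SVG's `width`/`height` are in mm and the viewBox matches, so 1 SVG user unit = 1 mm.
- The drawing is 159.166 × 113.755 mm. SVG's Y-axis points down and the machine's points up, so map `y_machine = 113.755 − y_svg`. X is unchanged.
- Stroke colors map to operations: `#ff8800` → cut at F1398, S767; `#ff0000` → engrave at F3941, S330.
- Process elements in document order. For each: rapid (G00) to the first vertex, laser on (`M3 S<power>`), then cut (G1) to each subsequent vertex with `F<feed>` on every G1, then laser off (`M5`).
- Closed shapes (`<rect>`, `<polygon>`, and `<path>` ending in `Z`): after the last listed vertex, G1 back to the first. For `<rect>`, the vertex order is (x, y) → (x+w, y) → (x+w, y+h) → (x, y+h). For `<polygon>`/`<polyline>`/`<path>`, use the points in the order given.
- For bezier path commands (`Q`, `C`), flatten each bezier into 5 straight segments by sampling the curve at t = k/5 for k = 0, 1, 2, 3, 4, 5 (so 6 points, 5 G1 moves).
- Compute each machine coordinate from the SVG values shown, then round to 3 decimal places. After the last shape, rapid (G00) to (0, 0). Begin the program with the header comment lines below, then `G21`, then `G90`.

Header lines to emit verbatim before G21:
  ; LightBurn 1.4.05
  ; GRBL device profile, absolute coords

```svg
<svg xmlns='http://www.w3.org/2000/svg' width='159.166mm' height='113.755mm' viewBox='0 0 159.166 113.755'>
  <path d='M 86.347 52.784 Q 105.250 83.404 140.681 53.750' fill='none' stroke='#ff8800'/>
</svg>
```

Since the viewBox matches the mm dimensions, user units are millimetres directly. The only transform is the Y-flip y_m = 113.755 − y_svg.

Shape 1 is a quadratic bezier drawn with `<path>`. Its stroke #ff8800 means cut at S767, F1398. After flipping Y the toolpath is (86.347,60.971) → (94.569,51.134) → (104.114,46.119) → (114.981,45.926) → (127.170,50.554) → (140.681,60.005).

; LightBurn 1.4.05
; GRBL device profile, absolute coords
G21
G90
G00 X86.347 Y60.971
M3 S767
G1 X94.569 Y51.134 F1398
G1 X104.114 Y46.119 F1398
G1 X114.981 Y45.926 F1398
G1 X127.170 Y50.554 F1398
G1 X140.681 Y60.005 F1398
M5
G00 X0.000 Y0.000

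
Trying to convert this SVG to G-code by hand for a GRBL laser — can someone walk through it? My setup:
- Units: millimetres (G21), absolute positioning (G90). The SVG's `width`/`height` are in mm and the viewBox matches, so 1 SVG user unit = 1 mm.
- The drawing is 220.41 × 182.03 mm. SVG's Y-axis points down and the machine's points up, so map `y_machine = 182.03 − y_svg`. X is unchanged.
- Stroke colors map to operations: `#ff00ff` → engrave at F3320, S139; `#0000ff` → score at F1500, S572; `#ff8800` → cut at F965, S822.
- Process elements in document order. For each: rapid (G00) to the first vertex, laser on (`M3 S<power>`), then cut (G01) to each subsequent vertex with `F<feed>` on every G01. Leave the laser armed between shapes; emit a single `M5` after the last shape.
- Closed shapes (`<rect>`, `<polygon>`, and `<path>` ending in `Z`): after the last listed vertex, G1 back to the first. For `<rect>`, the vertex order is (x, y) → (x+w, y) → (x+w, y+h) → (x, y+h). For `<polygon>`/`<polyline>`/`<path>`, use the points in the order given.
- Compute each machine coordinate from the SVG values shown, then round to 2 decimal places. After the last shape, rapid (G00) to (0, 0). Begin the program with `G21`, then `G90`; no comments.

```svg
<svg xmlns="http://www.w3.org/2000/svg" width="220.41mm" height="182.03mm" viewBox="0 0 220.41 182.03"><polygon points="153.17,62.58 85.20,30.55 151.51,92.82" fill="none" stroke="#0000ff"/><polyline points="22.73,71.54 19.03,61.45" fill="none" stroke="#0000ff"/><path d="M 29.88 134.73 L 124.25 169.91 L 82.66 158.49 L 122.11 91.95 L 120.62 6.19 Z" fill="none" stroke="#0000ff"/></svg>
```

G21
G90
G00 X153.17 Y119.45
M3 S572
G01 X85.20 Y151.48 F1500
G01 X151.51 Y89.21 F1500
G01 X153.17 Y119.45 F1500
G00 X22.73 Y110.49
M3 S572
G01 X19.03 Y120.58 F1500
G00 X29.88 Y47.30
M3 S572
G01 X124.25 Y12.12 F1500
G01 X82.66 Y23.54 F1500
G01 X122.11 Y90.08 F1500
G01 X120.62 Y175.84 F1500
G01 X29.88 Y47.30 F1500
M5
G00 X0.00 Y0.00

1 u = 1 mm; y_m = 182.03 − y.

[1] `<polygon>` closed polygon, #0000ff→score S572 F1500: (153.17,119.45) → (85.20,151.48) → (151.51,89.21) → (153.17,119.45) (closed)

[2] `<polyline>` line segment, #0000ff→score S572 F1500: (22.73,110.49) → (19.03,120.58)

[3] `<path>` closed polygon, #0000ff→score S572 F1500: (29.88,47.30) → (124.25,12.12) → (82.66,23.54) → (122.11,90.08) → (120.62,175.84) → (29.88,47.30) (closed)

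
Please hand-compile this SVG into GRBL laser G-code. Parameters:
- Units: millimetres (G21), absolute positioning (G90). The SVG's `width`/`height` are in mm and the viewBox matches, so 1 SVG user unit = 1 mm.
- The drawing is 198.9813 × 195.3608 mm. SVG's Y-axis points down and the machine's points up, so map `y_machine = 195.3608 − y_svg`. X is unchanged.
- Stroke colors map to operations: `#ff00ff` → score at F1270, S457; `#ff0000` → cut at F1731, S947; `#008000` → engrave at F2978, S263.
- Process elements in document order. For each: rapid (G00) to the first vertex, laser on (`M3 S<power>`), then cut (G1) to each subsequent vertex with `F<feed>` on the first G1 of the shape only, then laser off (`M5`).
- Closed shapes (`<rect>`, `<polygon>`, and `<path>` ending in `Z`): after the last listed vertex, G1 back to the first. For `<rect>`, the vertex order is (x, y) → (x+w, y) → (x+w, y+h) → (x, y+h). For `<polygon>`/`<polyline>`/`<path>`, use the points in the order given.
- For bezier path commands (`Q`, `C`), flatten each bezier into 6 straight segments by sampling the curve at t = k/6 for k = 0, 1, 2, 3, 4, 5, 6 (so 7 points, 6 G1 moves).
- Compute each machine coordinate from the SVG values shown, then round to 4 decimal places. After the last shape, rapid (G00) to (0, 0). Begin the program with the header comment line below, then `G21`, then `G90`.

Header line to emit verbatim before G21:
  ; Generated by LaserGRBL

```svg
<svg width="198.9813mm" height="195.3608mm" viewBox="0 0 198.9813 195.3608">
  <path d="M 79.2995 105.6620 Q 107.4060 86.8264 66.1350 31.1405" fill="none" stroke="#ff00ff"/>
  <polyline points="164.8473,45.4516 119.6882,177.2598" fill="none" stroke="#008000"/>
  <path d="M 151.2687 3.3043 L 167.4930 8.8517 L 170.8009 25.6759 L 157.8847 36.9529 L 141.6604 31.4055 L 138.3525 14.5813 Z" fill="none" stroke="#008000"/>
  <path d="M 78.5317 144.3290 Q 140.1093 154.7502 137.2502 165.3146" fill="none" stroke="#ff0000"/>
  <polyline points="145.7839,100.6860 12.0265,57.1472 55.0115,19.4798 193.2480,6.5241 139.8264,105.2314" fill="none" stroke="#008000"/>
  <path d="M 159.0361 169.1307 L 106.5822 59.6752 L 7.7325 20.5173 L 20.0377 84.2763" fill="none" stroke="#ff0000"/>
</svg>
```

; Generated by LaserGRBL
G21
G90
G00 X79.2995 Y89.6988
M3 S457
G1 X86.7412 Y97.0010 F1270
G1 X90.3286 Y106.3503
G1 X90.0616 Y117.7470
G1 X85.9404 Y131.1908
G1 X77.9648 Y146.6820
G1 X66.1350 Y164.2203
M5
G00 X164.8473 Y149.9092
M3 S263
G1 X119.6882 Y18.1010 F2978
M5
G00 X151.2687 Y192.0565
M3 S263
G1 X167.4930 Y186.5091 F2978
G1 X170.8009 Y169.6849
G1 X157.8847 Y158.4079
G1 X141.6604 Y163.9553
G1 X138.3525 Y180.7795
G1 X151.2687 Y192.0565
M5
G00 X78.5317 Y51.0318
M3 S947
G1 X97.2677 Y47.5541 F1731
G1 X112.4238 Y44.0684
G1 X124.0001 Y40.5748
G1 X131.9966 Y37.0732
G1 X136.4133 Y33.5637
G1 X137.2502 Y30.0462
M5
G00 X145.7839 Y94.6748
M3 S263
G1 X12.0265 Y138.2136 F2978
G1 X55.0115 Y175.8810
G1 X193.2480 Y188.8367
G1 X139.8264 Y90.1294
M5
G00 X159.0361 Y26.2301
M3 S947
G1 X106.5822 Y135.6856 F1731
G1 X7.7325 Y174.8435
G1 X20.0377 Y111.0845
M5
G00 X0.0000 Y0.0000

Since the viewBox matches the mm dimensions, user units are millimetres directly. The only transform is the Y-flip y_m = 195.3608 − y_svg.

Shape 1 is a quadratic bezier drawn with `<path>`. Its stroke #ff00ff means score at S457, F1270. After flipping Y the toolpath is (79.2995,89.6988) → (86.7412,97.0010) → (90.3286,106.3503) → (90.0616,117.7470) → (85.9404,131.1908) → (77.9648,146.6820) → (66.1350,164.2203).

Shape 2 is a line segment drawn with `<polyline>`. Its stroke #008000 means engrave at S263, F2978. After flipping Y the toolpath is (164.8473,149.9092) → (119.6882,18.1010).

Shape 3 is a regular polygon drawn with `<path>`. Its stroke #008000 means engrave at S263, F2978. After flipping Y the toolpath is (151.2687,192.0565) → (167.4930,186.5091) → (170.8009,169.6849) → (157.8847,158.4079) → (141.6604,163.9553) → (138.3525,180.7795) → (151.2687,192.0565), returning to the start.

Shape 4 is a quadratic bezier drawn with `<path>`. Its stroke #ff0000 means cut at S947, F1731. After flipping Y the toolpath is (78.5317,51.0318) → (97.2677,47.5541) → (112.4238,44.0684) → (124.0001,40.5748) → (131.9966,37.0732) → (136.4133,33.5637) → (137.2502,30.0462).

Shape 5 is a open polyline drawn with `<polyline>`. Its stroke #008000 means engrave at S263, F2978. After flipping Y the toolpath is (145.7839,94.6748) → (12.0265,138.2136) → (55.0115,175.8810) → (193.2480,188.8367) → (139.8264,90.1294).

Shape 6 is a open polyline drawn with `<path>`. Its stroke #ff0000 means cut at S947, F1731. After flipping Y the toolpath is (159.0361,26.2301) → (106.5822,135.6856) → (7.7325,174.8435) → (20.0377,111.0845).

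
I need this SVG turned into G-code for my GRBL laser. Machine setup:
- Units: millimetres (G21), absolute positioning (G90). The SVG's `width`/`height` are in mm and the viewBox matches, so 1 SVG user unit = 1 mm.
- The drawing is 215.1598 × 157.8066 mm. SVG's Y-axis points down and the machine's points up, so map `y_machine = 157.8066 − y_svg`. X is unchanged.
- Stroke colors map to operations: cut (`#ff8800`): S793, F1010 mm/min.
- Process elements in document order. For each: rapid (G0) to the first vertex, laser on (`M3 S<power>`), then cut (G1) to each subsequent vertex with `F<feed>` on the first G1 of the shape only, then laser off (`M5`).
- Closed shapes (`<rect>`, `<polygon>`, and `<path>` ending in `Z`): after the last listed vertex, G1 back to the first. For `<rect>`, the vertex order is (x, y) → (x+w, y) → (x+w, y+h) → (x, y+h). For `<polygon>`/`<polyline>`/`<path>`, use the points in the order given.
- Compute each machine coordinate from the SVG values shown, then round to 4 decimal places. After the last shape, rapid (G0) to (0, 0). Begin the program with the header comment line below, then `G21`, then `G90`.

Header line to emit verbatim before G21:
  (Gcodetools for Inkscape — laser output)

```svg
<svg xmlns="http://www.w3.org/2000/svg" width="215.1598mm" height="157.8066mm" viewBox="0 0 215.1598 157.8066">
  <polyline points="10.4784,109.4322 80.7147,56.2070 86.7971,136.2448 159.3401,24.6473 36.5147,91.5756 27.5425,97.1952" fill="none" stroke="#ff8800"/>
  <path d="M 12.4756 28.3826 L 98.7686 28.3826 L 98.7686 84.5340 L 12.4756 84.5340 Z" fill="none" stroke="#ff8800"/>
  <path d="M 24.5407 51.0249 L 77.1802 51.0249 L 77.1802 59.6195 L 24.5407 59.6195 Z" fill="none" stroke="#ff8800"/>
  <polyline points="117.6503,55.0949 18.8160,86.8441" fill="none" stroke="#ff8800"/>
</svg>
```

viewBox `0 0 215.1598 157.8066` with mm width/height → 1 unit = 1 mm. Flip: y_m = 157.8066 − y_svg.

**Shape 1** — `<polyline>` open polyline, stroke `#ff8800` → cut (S793, F1010). Machine vertices: (10.4784,48.3744) → (80.7147,101.5996) → (86.7971,21.5618) → (159.3401,133.1593) → (36.5147,66.2310) → (27.5425,60.6114). Open path.

**Shape 2** — `<path>` rectangle, stroke `#ff8800` → cut (S793, F1010). Machine vertices: (12.4756,129.4240) → (98.7686,129.4240) → (98.7686,73.2726) → (12.4756,73.2726) → (12.4756,129.4240). Closed: final G1 returns to the first vertex.

**Shape 3** — `<path>` rectangle, stroke `#ff8800` → cut (S793, F1010). Machine vertices: (24.5407,106.7817) → (77.1802,106.7817) → (77.1802,98.1871) → (24.5407,98.1871) → (24.5407,106.7817). Closed: final G1 returns to the first vertex.

**Shape 4** — `<polyline>` line segment, stroke `#ff8800` → cut (S793, F1010). Machine vertices: (117.6503,102.7117) → (18.8160,70.9625). Open path.

(Gcodetools for Inkscape — laser output)
G21
G90
G0 X10.4784 Y48.3744
M3 S793
G1 X80.7147 Y101.5996 F1010
G1 X86.7971 Y21.5618
G1 X159.3401 Y133.1593
G1 X36.5147 Y66.2310
G1 X27.5425 Y60.6114
M5
G0 X12.4756 Y129.4240
M3 S793
G1 X98.7686 Y129.4240 F1010
G1 X98.7686 Y73.2726
G1 X12.4756 Y73.2726
G1 X12.4756 Y129.4240
M5
G0 X24.5407 Y106.7817
M3 S793
G1 X77.1802 Y106.7817 F1010
G1 X77.1802 Y98.1871
G1 X24.5407 Y98.1871
G1 X24.5407 Y106.7817
M5
G0 X117.6503 Y102.7117
M3 S793
G1 X18.8160 Y70.9625 F1010
M5
G0 X0.0000 Y0.0000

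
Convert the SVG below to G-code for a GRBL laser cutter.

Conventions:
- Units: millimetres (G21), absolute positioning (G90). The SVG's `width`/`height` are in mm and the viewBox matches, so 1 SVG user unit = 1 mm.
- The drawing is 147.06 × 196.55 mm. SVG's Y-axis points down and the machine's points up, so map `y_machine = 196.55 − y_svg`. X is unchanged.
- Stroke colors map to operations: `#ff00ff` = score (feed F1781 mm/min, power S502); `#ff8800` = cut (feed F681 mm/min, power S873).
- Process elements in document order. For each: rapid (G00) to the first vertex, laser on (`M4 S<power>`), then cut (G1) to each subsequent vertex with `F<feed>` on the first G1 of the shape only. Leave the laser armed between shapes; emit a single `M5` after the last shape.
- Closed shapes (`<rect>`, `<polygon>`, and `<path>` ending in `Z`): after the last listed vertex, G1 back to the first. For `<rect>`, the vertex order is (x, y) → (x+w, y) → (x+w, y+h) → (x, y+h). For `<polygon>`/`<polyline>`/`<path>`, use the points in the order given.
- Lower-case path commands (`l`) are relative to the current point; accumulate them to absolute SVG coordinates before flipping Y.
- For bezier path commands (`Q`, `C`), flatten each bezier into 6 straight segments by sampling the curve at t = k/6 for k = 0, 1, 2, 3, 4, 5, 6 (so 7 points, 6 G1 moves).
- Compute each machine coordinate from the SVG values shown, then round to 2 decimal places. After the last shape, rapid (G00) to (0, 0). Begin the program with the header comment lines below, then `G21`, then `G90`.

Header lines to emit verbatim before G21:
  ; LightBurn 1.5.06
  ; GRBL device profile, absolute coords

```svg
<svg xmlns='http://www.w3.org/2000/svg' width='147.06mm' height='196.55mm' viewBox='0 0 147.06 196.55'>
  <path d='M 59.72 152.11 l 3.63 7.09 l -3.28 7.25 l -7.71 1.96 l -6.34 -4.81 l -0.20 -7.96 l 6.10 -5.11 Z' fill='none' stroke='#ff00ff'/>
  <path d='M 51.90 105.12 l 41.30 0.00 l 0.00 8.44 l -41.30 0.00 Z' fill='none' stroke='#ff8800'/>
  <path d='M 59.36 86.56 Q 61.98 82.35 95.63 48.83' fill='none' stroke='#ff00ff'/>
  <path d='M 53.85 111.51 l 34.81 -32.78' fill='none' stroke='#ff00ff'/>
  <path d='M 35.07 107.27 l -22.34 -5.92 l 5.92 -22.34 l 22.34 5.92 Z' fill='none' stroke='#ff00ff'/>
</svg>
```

; LightBurn 1.5.06
; GRBL device profile, absolute coords
G21
G90
G00 X59.72 Y44.44
M4 S502
G1 X63.35 Y37.35 F1781
G1 X60.07 Y30.10
G1 X52.36 Y28.14
G1 X46.02 Y32.95
G1 X45.82 Y40.91
G1 X51.92 Y46.02
G1 X59.72 Y44.44
G00 X51.90 Y91.43
M4 S873
G1 X93.20 Y91.43 F681
G1 X93.20 Y82.99
G1 X51.90 Y82.99
G1 X51.90 Y91.43
G00 X59.36 Y109.99
M4 S502
G1 X61.10 Y112.21 F1781
G1 X64.55 Y116.05
G1 X69.74 Y121.53
G1 X76.64 Y128.63
G1 X85.28 Y137.36
G1 X95.63 Y147.72
G00 X53.85 Y85.04
M4 S502
G1 X88.66 Y117.82 F1781
G00 X35.07 Y89.28
M4 S502
G1 X12.73 Y95.20 F1781
G1 X18.65 Y117.54
G1 X40.99 Y111.62
G1 X35.07 Y89.28
M5
G00 X0.00 Y0.00

viewBox `0 0 147.06 196.55` with mm width/height → 1 unit = 1 mm. Flip: y_m = 196.55 − y_svg.

**Shape 1** — `<path>` regular polygon, stroke `#ff00ff` → score (S502, F1781). Machine vertices: (59.72,44.44) → (63.35,37.35) → (60.07,30.10) → (52.36,28.14) → (46.02,32.95) → (45.82,40.91) → (51.92,46.02) → (59.72,44.44). Closed: final G1 returns to the first vertex.

**Shape 2** — `<path>` rectangle, stroke `#ff8800` → cut (S873, F681). Machine vertices: (51.90,91.43) → (93.20,91.43) → (93.20,82.99) → (51.90,82.99) → (51.90,91.43). Closed: final G1 returns to the first vertex.

**Shape 3** — `<path>` quadratic bezier, stroke `#ff00ff` → score (S502, F1781). Control points (SVG): P0=(59.36,86.56), P1=(61.98,82.35), P2=(95.63,48.83); sampled at t=k/6. Machine vertices: (59.36,109.99) → (61.10,112.21) → (64.55,116.05) → (69.74,121.53) → (76.64,128.63) → (85.28,137.36) → (95.63,147.72). Open path.

**Shape 4** — `<path>` line segment, stroke `#ff00ff` → score (S502, F1781). Machine vertices: (53.85,85.04) → (88.66,117.82). Open path.

**Shape 5** — `<path>` regular polygon, stroke `#ff00ff` → score (S502, F1781). Machine vertices: (35.07,89.28) → (12.73,95.20) → (18.65,117.54) → (40.99,111.62) → (35.07,89.28). Closed: final G1 returns to the first vertex.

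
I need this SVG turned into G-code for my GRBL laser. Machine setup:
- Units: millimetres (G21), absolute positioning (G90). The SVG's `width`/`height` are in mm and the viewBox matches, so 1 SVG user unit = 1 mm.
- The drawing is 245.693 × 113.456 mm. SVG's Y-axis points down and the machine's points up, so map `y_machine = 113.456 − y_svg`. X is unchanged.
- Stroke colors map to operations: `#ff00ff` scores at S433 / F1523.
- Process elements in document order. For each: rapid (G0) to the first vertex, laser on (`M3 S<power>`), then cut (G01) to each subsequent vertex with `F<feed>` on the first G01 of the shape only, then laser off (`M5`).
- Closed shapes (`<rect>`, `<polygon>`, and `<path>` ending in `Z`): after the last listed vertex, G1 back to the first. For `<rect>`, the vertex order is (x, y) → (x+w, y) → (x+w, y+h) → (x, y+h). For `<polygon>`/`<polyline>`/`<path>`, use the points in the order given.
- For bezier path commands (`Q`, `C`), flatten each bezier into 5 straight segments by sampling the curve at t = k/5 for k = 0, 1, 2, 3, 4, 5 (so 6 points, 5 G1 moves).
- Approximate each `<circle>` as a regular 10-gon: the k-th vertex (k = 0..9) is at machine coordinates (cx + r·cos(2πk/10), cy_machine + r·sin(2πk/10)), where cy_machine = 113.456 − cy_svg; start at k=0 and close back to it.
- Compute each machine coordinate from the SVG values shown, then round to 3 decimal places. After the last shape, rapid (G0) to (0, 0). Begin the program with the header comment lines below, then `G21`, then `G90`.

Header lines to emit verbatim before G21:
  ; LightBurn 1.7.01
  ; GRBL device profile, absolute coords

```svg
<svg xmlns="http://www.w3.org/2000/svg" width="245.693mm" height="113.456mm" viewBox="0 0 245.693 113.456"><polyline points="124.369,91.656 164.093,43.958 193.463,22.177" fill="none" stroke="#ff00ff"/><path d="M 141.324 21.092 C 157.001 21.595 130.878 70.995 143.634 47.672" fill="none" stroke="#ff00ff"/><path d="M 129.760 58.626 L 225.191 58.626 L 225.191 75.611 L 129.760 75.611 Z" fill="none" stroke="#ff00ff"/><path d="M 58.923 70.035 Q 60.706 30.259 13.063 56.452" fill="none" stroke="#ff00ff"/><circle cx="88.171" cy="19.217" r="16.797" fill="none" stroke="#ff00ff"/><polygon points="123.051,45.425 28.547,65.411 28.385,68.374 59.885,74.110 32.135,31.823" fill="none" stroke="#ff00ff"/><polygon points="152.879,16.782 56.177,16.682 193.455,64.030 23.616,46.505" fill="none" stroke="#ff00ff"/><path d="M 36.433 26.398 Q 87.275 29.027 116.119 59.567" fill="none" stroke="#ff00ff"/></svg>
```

viewBox `0 0 245.693 113.456` with mm width/height → 1 unit = 1 mm. Flip: y_m = 113.456 − y_svg.

**Shape 1** — `<polyline>` open polyline, stroke `#ff00ff` → score (S433, F1523). Machine vertices: (124.369,21.800) → (164.093,69.498) → (193.463,91.279). Open path.

**Shape 2** — `<path>` cubic bezier, stroke `#ff00ff` → score (S433, F1523). Control points (SVG): P0=(141.324,21.092), P1=(157.001,21.595), P2=(130.878,70.995), P3=(143.634,47.672); sampled at t=k/5. Machine vertices: (141.324,92.364) → (146.360,87.168) → (145.236,76.074) → (141.825,64.920) → (140.000,59.544) → (143.634,65.784). Open path.

**Shape 3** — `<path>` rectangle, stroke `#ff00ff` → score (S433, F1523). Machine vertices: (129.760,54.830) → (225.191,54.830) → (225.191,37.845) → (129.760,37.845) → (129.760,54.830). Closed: final G1 returns to the first vertex.

**Shape 4** — `<path>` quadratic bezier, stroke `#ff00ff` → score (S433, F1523). Control points (SVG): P0=(58.923,70.035), P1=(60.706,30.259), P2=(13.063,56.452); sampled at t=k/5. Machine vertices: (58.923,43.421) → (57.659,56.693) → (52.441,64.687) → (43.269,67.403) → (30.143,64.842) → (13.063,57.004). Open path.

**Shape 5** — `<circle>` circle, stroke `#ff00ff` → score (S433, F1523). Machine vertices: (104.968,94.239) → (101.760,104.112) → (93.362,110.214) → (82.980,110.214) → (74.582,104.112) → (71.374,94.239) → (74.582,84.366) → (82.980,78.264) → (93.362,78.264) → (101.760,84.366) → (104.968,94.239). Closed: final G1 returns to the first vertex.

**Shape 6** — `<polygon>` closed polygon, stroke `#ff00ff` → score (S433, F1523). Machine vertices: (123.051,68.031) → (28.547,48.045) → (28.385,45.082) → (59.885,39.346) → (32.135,81.633) → (123.051,68.031). Closed: final G1 returns to the first vertex.

**Shape 7** — `<polygon>` closed polygon, stroke `#ff00ff` → score (S433, F1523). Machine vertices: (152.879,96.674) → (56.177,96.774) → (193.455,49.426) → (23.616,66.951) → (152.879,96.674). Closed: final G1 returns to the first vertex.

**Shape 8** — `<path>` quadratic bezier, stroke `#ff00ff` → score (S433, F1523). Control points (SVG): P0=(36.433,26.398), P1=(87.275,29.027), P2=(116.119,59.567); sampled at t=k/5. Machine vertices: (36.433,87.058) → (55.890,84.890) → (73.587,80.489) → (89.524,73.855) → (103.701,64.989) → (116.119,53.889). Open path.

; LightBurn 1.7.01
; GRBL device profile, absolute coords
G21
G90
G0 X124.369 Y21.800
M3 S433
G01 X164.093 Y69.498 F1523
G01 X193.463 Y91.279
M5
G0 X141.324 Y92.364
M3 S433
G01 X146.360 Y87.168 F1523
G01 X145.236 Y76.074
G01 X141.825 Y64.920
G01 X140.000 Y59.544
G01 X143.634 Y65.784
M5
G0 X129.760 Y54.830
M3 S433
G01 X225.191 Y54.830 F1523
G01 X225.191 Y37.845
G01 X129.760 Y37.845
G01 X129.760 Y54.830
M5
G0 X58.923 Y43.421
M3 S433
G01 X57.659 Y56.693 F1523
G01 X52.441 Y64.687
G01 X43.269 Y67.403
G01 X30.143 Y64.842
G01 X13.063 Y57.004
M5
G0 X104.968 Y94.239
M3 S433
G01 X101.760 Y104.112 F1523
G01 X93.362 Y110.214
G01 X82.980 Y110.214
G01 X74.582 Y104.112
G01 X71.374 Y94.239
G01 X74.582 Y84.366
G01 X82.980 Y78.264
G01 X93.362 Y78.264
G01 X101.760 Y84.366
G01 X104.968 Y94.239
M5
G0 X123.051 Y68.031
M3 S433
G01 X28.547 Y48.045 F1523
G01 X28.385 Y45.082
G01 X59.885 Y39.346
G01 X32.135 Y81.633
G01 X123.051 Y68.031
M5
G0 X152.879 Y96.674
M3 S433
G01 X56.177 Y96.774 F1523
G01 X193.455 Y49.426
G01 X23.616 Y66.951
G01 X152.879 Y96.674
M5
G0 X36.433 Y87.058
M3 S433
G01 X55.890 Y84.890 F1523
G01 X73.587 Y80.489
G01 X89.524 Y73.855
G01 X103.701 Y64.989
G01 X116.119 Y53.889
M5
G0 X0.000 Y0.000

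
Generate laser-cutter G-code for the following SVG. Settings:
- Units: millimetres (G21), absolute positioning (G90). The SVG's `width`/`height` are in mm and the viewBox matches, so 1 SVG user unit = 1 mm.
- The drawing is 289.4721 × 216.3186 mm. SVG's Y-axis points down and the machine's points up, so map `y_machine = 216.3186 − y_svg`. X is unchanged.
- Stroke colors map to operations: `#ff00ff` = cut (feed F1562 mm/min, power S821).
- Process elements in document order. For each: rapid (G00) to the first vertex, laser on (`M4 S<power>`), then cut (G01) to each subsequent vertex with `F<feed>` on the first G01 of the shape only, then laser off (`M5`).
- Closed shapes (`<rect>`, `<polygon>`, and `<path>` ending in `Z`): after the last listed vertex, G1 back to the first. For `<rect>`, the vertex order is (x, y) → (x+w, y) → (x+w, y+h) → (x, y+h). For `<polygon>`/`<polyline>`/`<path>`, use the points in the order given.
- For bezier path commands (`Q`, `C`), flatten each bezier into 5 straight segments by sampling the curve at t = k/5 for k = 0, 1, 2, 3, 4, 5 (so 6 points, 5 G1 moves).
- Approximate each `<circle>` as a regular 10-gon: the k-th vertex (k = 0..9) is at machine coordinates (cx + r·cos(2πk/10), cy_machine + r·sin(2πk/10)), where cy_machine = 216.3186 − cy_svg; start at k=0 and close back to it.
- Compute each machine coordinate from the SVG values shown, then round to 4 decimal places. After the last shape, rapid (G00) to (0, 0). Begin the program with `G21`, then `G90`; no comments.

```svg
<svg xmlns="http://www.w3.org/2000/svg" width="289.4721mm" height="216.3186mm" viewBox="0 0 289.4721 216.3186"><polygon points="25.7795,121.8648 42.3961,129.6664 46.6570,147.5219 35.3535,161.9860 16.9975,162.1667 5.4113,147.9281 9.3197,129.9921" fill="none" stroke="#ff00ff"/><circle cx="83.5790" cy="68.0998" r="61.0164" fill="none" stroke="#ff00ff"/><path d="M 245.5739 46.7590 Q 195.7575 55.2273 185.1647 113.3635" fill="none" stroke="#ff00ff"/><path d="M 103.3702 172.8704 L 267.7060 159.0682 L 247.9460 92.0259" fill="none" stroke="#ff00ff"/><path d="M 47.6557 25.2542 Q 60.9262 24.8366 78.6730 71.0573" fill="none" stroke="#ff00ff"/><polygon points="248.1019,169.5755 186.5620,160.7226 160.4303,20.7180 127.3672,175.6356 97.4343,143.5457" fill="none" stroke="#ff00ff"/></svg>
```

Since the viewBox matches the mm dimensions, user units are millimetres directly. The only transform is the Y-flip y_m = 216.3186 − y_svg.

Shape 1 is a regular polygon drawn with `<polygon>`. Its stroke #ff00ff means cut at S821, F1562. After flipping Y the toolpath is (25.7795,94.4538) → (42.3961,86.6522) → (46.6570,68.7967) → (35.3535,54.3326) → (16.9975,54.1519) → (5.4113,68.3905) → (9.3197,86.3265) → (25.7795,94.4538), returning to the start.

Shape 2 is a circle drawn with `<circle>`. Its stroke #ff00ff means cut at S821, F1562. After flipping Y the toolpath is (144.5954,148.2188) → (132.9423,184.0833) → (102.4341,206.2488) → (64.7239,206.2488) → (34.2157,184.0833) → (22.5626,148.2188) → (34.2157,112.3543) → (64.7239,90.1888) → (102.4341,90.1888) → (132.9423,112.3543) → (144.5954,148.2188), returning to the start.

Shape 3 is a quadratic bezier drawn with `<path>`. Its stroke #ff00ff means cut at S821, F1562. After flipping Y the toolpath is (245.5739,169.5596) → (227.2163,164.1856) → (211.9966,154.8381) → (199.9147,141.5172) → (190.9708,124.2229) → (185.1647,102.9551).

Shape 4 is a open polyline drawn with `<path>`. Its stroke #ff00ff means cut at S821, F1562. After flipping Y the toolpath is (103.3702,43.4482) → (267.7060,57.2504) → (247.9460,124.2927).

Shape 5 is a quadratic bezier drawn with `<path>`. Its stroke #ff00ff means cut at S821, F1562. After flipping Y the toolpath is (47.6557,191.0644) → (53.1430,189.3659) → (58.9883,183.9364) → (65.1918,174.7757) → (71.7533,161.8840) → (78.6730,145.2613).

Shape 6 is a closed polygon drawn with `<polygon>`. Its stroke #ff00ff means cut at S821, F1562. After flipping Y the toolpath is (248.1019,46.7431) → (186.5620,55.5960) → (160.4303,195.6006) → (127.3672,40.6830) → (97.4343,72.7729) → (248.1019,46.7431), returning to the start.

G21
G90
G00 X25.7795 Y94.4538
M4 S821
G01 X42.3961 Y86.6522 F1562
G01 X46.6570 Y68.7967
G01 X35.3535 Y54.3326
G01 X16.9975 Y54.1519
G01 X5.4113 Y68.3905
G01 X9.3197 Y86.3265
G01 X25.7795 Y94.4538
M5
G00 X144.5954 Y148.2188
M4 S821
G01 X132.9423 Y184.0833 F1562
G01 X102.4341 Y206.2488
G01 X64.7239 Y206.2488
G01 X34.2157 Y184.0833
G01 X22.5626 Y148.2188
G01 X34.2157 Y112.3543
G01 X64.7239 Y90.1888
G01 X102.4341 Y90.1888
G01 X132.9423 Y112.3543
G01 X144.5954 Y148.2188
M5
G00 X245.5739 Y169.5596
M4 S821
G01 X227.2163 Y164.1856 F1562
G01 X211.9966 Y154.8381
G01 X199.9147 Y141.5172
G01 X190.9708 Y124.2229
G01 X185.1647 Y102.9551
M5
G00 X103.3702 Y43.4482
M4 S821
G01 X267.7060 Y57.2504 F1562
G01 X247.9460 Y124.2927
M5
G00 X47.6557 Y191.0644
M4 S821
G01 X53.1430 Y189.3659 F1562
G01 X58.9883 Y183.9364
G01 X65.1918 Y174.7757
G01 X71.7533 Y161.8840
G01 X78.6730 Y145.2613
M5
G00 X248.1019 Y46.7431
M4 S821
G01 X186.5620 Y55.5960 F1562
G01 X160.4303 Y195.6006
G01 X127.3672 Y40.6830
G01 X97.4343 Y72.7729
G01 X248.1019 Y46.7431
M5
G00 X0.0000 Y0.0000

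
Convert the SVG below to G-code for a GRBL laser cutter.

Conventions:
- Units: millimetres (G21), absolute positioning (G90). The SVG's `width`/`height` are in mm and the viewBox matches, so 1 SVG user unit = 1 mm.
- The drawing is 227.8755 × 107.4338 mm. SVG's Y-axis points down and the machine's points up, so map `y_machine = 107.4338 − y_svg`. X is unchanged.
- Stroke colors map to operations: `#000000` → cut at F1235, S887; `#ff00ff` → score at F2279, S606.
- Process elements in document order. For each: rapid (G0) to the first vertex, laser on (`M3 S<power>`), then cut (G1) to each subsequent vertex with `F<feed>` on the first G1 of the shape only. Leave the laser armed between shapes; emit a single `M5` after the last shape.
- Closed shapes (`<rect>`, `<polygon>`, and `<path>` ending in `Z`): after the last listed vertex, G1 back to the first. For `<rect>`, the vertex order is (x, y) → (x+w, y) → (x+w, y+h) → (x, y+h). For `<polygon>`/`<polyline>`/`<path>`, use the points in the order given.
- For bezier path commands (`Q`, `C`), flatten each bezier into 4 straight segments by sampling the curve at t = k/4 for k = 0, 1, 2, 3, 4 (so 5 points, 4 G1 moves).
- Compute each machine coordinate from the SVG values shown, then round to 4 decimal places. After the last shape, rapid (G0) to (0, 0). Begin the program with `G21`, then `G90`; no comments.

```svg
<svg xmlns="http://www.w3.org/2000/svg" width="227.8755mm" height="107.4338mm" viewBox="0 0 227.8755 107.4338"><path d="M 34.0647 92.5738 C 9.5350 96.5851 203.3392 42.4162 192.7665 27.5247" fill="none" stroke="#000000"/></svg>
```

G21
G90
G0 X34.0647 Y14.8600
M3 S887
G1 X50.0002 Y21.2375 F1235
G1 X108.1817 Y40.2960
G1 X168.9802 Y62.8987
G1 X192.7665 Y79.9091
M5
G0 X0.0000 Y0.0000

Since the viewBox matches the mm dimensions, user units are millimetres directly. The only transform is the Y-flip y_m = 107.4338 − y_svg.

Shape 1 is a cubic bezier drawn with `<path>`. Its stroke #000000 means cut at S887, F1235. After flipping Y the toolpath is (34.0647,14.8600) → (50.0002,21.2375) → (108.1817,40.2960) → (168.9802,62.8987) → (192.7665,79.9091).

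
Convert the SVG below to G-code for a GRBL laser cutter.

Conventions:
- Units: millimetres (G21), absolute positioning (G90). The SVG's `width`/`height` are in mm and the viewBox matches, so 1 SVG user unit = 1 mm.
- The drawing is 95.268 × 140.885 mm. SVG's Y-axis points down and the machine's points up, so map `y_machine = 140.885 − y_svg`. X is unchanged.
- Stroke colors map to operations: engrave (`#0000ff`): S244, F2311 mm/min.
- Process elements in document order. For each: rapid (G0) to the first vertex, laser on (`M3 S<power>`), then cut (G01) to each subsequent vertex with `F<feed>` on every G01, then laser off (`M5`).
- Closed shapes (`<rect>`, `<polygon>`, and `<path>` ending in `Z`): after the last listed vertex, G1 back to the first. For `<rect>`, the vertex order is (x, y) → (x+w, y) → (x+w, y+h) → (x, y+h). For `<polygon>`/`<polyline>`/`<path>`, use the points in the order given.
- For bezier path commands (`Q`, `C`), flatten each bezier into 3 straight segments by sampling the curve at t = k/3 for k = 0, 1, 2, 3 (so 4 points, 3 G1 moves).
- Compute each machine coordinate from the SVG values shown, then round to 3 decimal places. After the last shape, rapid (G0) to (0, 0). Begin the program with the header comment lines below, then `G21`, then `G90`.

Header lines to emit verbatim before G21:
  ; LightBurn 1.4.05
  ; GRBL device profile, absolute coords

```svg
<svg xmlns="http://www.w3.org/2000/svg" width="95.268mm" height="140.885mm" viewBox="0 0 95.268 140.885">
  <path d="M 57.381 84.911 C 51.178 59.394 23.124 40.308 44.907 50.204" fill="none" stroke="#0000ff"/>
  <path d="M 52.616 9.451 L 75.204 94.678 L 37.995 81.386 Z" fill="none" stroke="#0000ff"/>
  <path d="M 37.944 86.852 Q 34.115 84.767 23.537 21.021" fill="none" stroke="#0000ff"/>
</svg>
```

viewBox `0 0 95.268 140.885` with mm width/height → 1 unit = 1 mm. Flip: y_m = 140.885 − y_svg.

**Shape 1** — `<path>` cubic bezier, stroke `#0000ff` → engrave (S244, F2311). Control points (SVG): P0=(57.381,84.911), P1=(51.178,59.394), P2=(23.124,40.308), P3=(44.907,50.204); sampled at t=k/3. Machine vertices: (57.381,55.974) → (46.549,78.512) → (37.081,91.752) → (44.907,90.681). Open path.

**Shape 2** — `<path>` closed polygon, stroke `#0000ff` → engrave (S244, F2311). Machine vertices: (52.616,131.434) → (75.204,46.207) → (37.995,59.499) → (52.616,131.434). Closed: final G1 returns to the first vertex.

**Shape 3** — `<path>` quadratic bezier, stroke `#0000ff` → engrave (S244, F2311). Control points (SVG): P0=(37.944,86.852), P1=(34.115,84.767), P2=(23.537,21.021); sampled at t=k/3. Machine vertices: (37.944,54.033) → (34.641,62.274) → (29.839,84.218) → (23.537,119.864). Open path.

; LightBurn 1.4.05
; GRBL device profile, absolute coords
G21
G90
G0 X57.381 Y55.974
M3 S244
G01 X46.549 Y78.512 F2311
G01 X37.081 Y91.752 F2311
G01 X44.907 Y90.681 F2311
M5
G0 X52.616 Y131.434
M3 S244
G01 X75.204 Y46.207 F2311
G01 X37.995 Y59.499 F2311
G01 X52.616 Y131.434 F2311
M5
G0 X37.944 Y54.033
M3 S244
G01 X34.641 Y62.274 F2311
G01 X29.839 Y84.218 F2311
G01 X23.537 Y119.864 F2311
M5
G0 X0.000 Y0.000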